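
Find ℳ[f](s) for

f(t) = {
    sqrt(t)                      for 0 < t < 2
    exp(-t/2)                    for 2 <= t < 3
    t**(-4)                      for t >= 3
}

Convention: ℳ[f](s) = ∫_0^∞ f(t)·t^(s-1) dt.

(2**s*(s - 4)*(2*s + 1)*uppergamma(s, 1) - 2**s*(s - 4)*(2*s + 1)*uppergamma(s, 3/2) + 2*2**(s + 1/2)*(s - 4) - 3**s*(2*s + 1)/81)/((s - 4)*(2*s + 1))
  -1/2 < Re(s) < 4

summing 3 kernel integrals split by 2, 3 yields ℳ[f](s)
segment [0, 2) carries sqrt(t); integrate it
[2, 3) adds the kernel integral of exp(-t/2)
over [3, ∞), the kernel integral of t**(-4) enters the sum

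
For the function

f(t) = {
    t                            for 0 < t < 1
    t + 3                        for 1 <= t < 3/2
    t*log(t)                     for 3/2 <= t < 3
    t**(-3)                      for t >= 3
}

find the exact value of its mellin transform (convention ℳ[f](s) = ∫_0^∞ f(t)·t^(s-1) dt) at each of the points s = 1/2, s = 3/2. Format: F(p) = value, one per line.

F(1/2) = -6 - 178*sqrt(3)/135 + log(2**(sqrt(6)/2)*3**(-sqrt(6)/2 + 2*sqrt(3))) + 23*sqrt(6)/6
F(3/2) = -922*sqrt(3)/675 - 2 + 213*sqrt(6)/100 + log(2**(9*sqrt(6)/20)*3**(-9*sqrt(6)/20 + 18*sqrt(3)/5))

slice at 1, 3/2, 3, transform all 4 pieces, and sum them
segment 0 to 1 holds t; add its integral
for t in [1, 3/2): the term is ∫ (t + 3)·t^(s-1)
∫ over [3/2, 3) of t*log(t)·t^(s-1) joins the sum
between 3 and ∞ the integrand is t**(-3)·t^(s-1)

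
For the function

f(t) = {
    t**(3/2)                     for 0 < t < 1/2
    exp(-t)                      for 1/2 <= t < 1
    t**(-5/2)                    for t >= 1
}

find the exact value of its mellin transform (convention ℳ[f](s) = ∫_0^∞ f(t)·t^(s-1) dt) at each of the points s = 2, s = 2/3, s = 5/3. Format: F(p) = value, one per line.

F(2) = -2*exp(-1) + sqrt(2)/56 + 3*exp(-1/2)/2 + 2
F(2/3) = -uppergamma(2/3, 1) + 3*2**(5/6)/52 + 6/11 + uppergamma(2/3, 1/2)
F(5/3) = -uppergamma(5/3, 1) + 3*2**(5/6)/152 + uppergamma(5/3, 1/2) + 6/5

split f at 1/2, 1: ℳ[f](s) collects 3 kernel integrals
the [0, 1/2) slice contributes ∫ t**(3/2)·t^(s-1) dt
∫ over [1/2, 1) of exp(-t)·t^(s-1) joins the sum
segment [1, ∞) carries t**(-5/2); integrate it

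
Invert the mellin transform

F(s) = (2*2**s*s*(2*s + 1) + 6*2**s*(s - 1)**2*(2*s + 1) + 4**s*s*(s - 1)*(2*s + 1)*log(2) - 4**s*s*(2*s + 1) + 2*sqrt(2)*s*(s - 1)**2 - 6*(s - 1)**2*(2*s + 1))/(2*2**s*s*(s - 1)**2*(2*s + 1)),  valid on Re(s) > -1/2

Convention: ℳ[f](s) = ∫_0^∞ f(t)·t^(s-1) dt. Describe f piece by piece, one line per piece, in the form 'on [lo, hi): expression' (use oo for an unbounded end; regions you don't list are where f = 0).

reversing the shared t-power: t**(3/2) on [0, 1/2); 3*t on [1/2, 1); log(t) on [1, 2)
decompose at 1/2, 1; ℳ[f](s) sums the 3 pieces' integrals
the [0, 1/2) slice contributes ∫ sqrt(t)·t^(s-1) dt
piece [1/2, 1): integrate 3 against the kernel
segment [1, 2) carries log(t)/t; integrate it

on [0, 1/2): sqrt(t)
on [1/2, 1): 3
on [1, 2): log(t)/t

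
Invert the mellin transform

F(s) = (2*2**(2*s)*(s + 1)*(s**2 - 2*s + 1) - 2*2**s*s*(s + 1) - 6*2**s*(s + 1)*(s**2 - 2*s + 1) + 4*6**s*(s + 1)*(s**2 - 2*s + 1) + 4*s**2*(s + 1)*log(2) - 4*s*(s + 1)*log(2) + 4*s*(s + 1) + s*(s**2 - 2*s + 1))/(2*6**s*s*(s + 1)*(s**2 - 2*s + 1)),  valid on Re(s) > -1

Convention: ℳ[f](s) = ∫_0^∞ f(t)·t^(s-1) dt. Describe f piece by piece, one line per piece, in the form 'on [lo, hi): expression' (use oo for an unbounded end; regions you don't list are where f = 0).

on [0, 1/6): 3*t
on [1/6, 1/3): log(3*t)/(3*t)
on [1/3, 2/3): 3
on [2/3, 1): 2

peel off the common scale on t: 3*t/2 on [0, 1/3); 2*log(3*t/2)/(3*t) on [1/3, 2/3); 3 on [2/3, 4/3); …
remove the common scale on t first: t on [0, 1/2); log(t)/t on [1/2, 1); 3 on [1, 2); …
f breaks at 1/6, 1/3, 2/3 into 4 integrals to sum
the [0, 1/6) slice contributes ∫ 3*t·t^(s-1) dt
∫ over [1/6, 1/3) of log(3*t)/(3*t)·t^(s-1) joins the sum
segment [1/3, 2/3) carries 3; integrate it
segment [2/3, 1) carries 2; integrate it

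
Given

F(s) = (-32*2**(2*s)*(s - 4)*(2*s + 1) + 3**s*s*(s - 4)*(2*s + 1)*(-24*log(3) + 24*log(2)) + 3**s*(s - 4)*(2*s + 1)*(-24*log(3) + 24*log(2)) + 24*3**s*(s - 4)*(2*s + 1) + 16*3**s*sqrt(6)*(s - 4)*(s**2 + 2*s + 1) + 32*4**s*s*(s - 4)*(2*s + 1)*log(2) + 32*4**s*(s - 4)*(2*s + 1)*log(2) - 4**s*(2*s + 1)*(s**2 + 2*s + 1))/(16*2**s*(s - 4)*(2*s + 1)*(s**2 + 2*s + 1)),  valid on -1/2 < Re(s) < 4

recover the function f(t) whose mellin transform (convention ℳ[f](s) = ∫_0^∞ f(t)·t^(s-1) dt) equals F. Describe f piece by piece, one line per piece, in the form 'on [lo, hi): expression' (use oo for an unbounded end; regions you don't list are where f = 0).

on [0, 3/2): sqrt(t)
on [3/2, 2): t*log(t)
on [2, oo): t**(-4)

linearity at 3/2, 2 turns ℳ[f](s) into 3 summed integrals
∫ sqrt(t)·t^(s-1) over [0, 3/2)
on [3/2, 2) integrate f = t*log(t) against the kernel
on [2, ∞): add ∫ t**(-4)·t^(s-1) dt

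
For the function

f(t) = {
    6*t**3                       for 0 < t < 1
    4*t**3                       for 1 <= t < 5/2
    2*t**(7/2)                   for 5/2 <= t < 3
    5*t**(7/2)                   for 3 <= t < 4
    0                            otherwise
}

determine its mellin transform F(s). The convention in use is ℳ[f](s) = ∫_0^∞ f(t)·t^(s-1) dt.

along the cuts 1, 5/2, 3, ℳ[f](s) splits into 4 integrals
[0, 1) adds the kernel integral of 6*t**3
segment [1, 5/2) carries 4*t**3; integrate it
segment 5/2 to 3 holds 2*t**(7/2); add its integral
segment 3 to 4 holds 5*t**(7/2); add its integral

2*(-3*3**(s + 7/2)*(s + 3) + 5*4**(s + 7/2)*(s + 3) + 2*(5/2)**(s + 3)*(2*s + 7) - 2*(5/2)**(s + 7/2)*(s + 3) + 2*s + 7)/((s + 3)*(2*s + 7))
  Re(s) > -3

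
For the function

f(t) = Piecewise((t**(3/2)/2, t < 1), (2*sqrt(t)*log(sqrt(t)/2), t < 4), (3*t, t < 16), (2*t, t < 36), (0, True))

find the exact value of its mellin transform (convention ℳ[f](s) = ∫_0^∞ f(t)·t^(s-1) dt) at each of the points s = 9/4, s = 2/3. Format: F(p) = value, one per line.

the shared t-power comes off first: sqrt(t)/2 on [0, 1); 2*log(sqrt(t)/2)/sqrt(t) on [1, 4); 3 on [4, 16); …
reversing the power substitution: t/2 on [0, 1); 2*log(t/2)/t on [1, 2); 3 on [2, 4); …
peel off the common scale on t: t on [0, 1/2); log(t)/t on [1/2, 1); 3 on [1, 2); …
treat the 4 regions marked off by 1, 4, 16 separately and sum
segment 0 to 1 holds t**(3/2)/2; add its integral
on [1, 4) integrate f = 2*sqrt(t)*log(sqrt(t)/2) against the kernel
between 4 and 16 the integrand is 3*t·t^(s-1)
on [16, 36): add ∫ 2*t·t^(s-1) dt

F(9/4) = -99584*sqrt(2)/1573 + 8*log(2)/11 + 59480186/23595 + 373248*sqrt(6)/13
F(2/3) = -4248*2**(1/3)/245 + 615/637 + 12*log(2)/7 + 192*2**(2/3)/5 + 1296*6**(1/3)/5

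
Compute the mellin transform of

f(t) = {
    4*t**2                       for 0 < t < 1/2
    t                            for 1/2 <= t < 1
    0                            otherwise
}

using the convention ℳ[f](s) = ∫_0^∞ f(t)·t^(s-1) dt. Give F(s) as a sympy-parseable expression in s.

(2*2**s*(s + 2) + s)/(2*2**s*(s + 1)*(s + 2))
  Re(s) > -2

strip the common scale on t: t**2 on [0, 1); t/2 on [1, 2)
remove the shared t-power first: t on [0, 1); 1/2 on [1, 2)
the 2 pieces separated at 1/2 each add one integral
segment [0, 1/2) carries 4*t**2; integrate it
for t in [1/2, 1): the term is ∫ t·t^(s-1)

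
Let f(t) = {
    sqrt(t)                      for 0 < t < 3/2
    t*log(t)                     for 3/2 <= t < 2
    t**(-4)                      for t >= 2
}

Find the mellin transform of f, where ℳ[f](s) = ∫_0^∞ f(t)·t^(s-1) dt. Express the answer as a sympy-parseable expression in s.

decompose at 3/2, 2; ℳ[f](s) sums the 3 pieces' integrals
segment [0, 3/2) carries sqrt(t); integrate it
[3/2, 2) adds the kernel integral of t*log(t)
on [2, ∞) integrate f = t**(-4) against the kernel

(-32*2**(2*s)*(s - 4)*(2*s + 1) + 3**s*s*(s - 4)*(2*s + 1)*(-24*log(3) + 24*log(2)) + 3**s*(s - 4)*(2*s + 1)*(-24*log(3) + 24*log(2)) + 24*3**s*(s - 4)*(2*s + 1) + 16*3**s*sqrt(6)*(s - 4)*(s**2 + 2*s + 1) + 32*4**s*s*(s - 4)*(2*s + 1)*log(2) + 32*4**s*(s - 4)*(2*s + 1)*log(2) - 4**s*(2*s + 1)*(s**2 + 2*s + 1))/(16*2**s*(s - 4)*(2*s + 1)*(s**2 + 2*s + 1))
  -1/2 < Re(s) < 4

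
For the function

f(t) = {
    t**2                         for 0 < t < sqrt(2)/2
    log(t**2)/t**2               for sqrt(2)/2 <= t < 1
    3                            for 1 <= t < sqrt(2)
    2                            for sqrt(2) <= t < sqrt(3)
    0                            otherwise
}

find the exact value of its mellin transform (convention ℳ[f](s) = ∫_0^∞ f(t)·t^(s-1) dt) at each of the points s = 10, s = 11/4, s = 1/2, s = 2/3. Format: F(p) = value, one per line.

peel off the power substitution: t on [0, 1/2); log(t)/t on [1/2, 1); 3 on [1, 2); …
linearity at sqrt(2)/2, 1, sqrt(2) turns ℳ[f](s) into 4 summed integrals
on [0, sqrt(2)/2) integrate f = t**2 against the kernel
∫ log(t**2)/t**2·t^(s-1) over [sqrt(2)/2, 1)
segment 1 to sqrt(2) holds 3; add its integral
[sqrt(2), sqrt(3)) adds the kernel integral of 2

F(10) = log(2)/128 + 79061/1536
F(11/4) = 2**(5/8)*(-8740*2**(3/8) + 2508*log(2) + 1368*2**(3/4) + 6787 + 4104*6**(3/8))/3762
F(1/2) = 2**(3/4)*(-310*2**(1/4) - 60*log(2) + 89 + 90*sqrt(2) + 180*6**(1/4))/90
F(2/3) = -45/8 - 3*2**(2/3)*log(2)/4 + 3*2**(1/3)/2 + 39*2**(2/3)/32 + 3*3**(1/3)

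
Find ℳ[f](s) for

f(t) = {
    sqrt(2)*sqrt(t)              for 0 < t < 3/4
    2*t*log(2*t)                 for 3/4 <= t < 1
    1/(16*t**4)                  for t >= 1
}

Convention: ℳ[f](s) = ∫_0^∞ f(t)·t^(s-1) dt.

(-32*2**(2*s)*(s - 4)*(2*s + 1) + 3**s*s*(s - 4)*(2*s + 1)*(-24*log(3) + 24*log(2)) + 3**s*(s - 4)*(2*s + 1)*(-24*log(3) + 24*log(2)) + 24*3**s*(s - 4)*(2*s + 1) + 16*3**s*sqrt(6)*(s - 4)*(s**2 + 2*s + 1) + 32*4**s*s*(s - 4)*(2*s + 1)*log(2) + 32*4**s*(s - 4)*(2*s + 1)*log(2) - 4**s*(2*s + 1)*(s**2 + 2*s + 1))/(16*2**(2*s)*(s - 4)*(2*s + 1)*(s**2 + 2*s + 1))
  -1/2 < Re(s) < 4

reversing the common scale on t: sqrt(t) on [0, 3/2); t*log(t) on [3/2, 2); t**(-4) on [2, ∞)
slice at 3/4, 1, transform all 3 pieces, and sum them
piece [0, 3/4): integrate sqrt(2)*sqrt(t) against the kernel
the [3/4, 1) slice contributes ∫ 2*t*log(2*t)·t^(s-1) dt
∫ 1/(16*t**4)·t^(s-1) over [1, ∞)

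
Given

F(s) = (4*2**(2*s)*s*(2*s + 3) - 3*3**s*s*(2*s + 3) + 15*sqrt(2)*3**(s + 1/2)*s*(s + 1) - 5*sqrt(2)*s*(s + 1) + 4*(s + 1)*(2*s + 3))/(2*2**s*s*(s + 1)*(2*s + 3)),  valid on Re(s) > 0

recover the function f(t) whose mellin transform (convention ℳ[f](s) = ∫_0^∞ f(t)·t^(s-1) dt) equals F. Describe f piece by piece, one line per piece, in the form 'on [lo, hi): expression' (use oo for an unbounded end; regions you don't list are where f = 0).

cuts at 1/2, 3/2: linearity sums the 3 kernel integrals
piece [0, 1/2): integrate 2 against the kernel
∫ over [1/2, 3/2) of 5*t**(3/2)·t^(s-1) joins the sum
∫ t·t^(s-1) over [3/2, 2)

on [0, 1/2): 2
on [1/2, 3/2): 5*t**(3/2)
on [3/2, 2): t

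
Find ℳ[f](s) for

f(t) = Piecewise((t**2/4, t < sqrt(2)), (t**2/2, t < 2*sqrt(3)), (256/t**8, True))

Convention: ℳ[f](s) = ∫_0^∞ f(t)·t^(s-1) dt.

2**(s/2)*(972*6**(s/2)*(s - 8) - 2*6**(s/2)*(s + 2) - 81*s + 648)/(162*(s - 8)*(s + 2))
  -2 < Re(s) < 8

reversing the common scale on t: t**2 on [0, sqrt(2)/2); 2*t**2 on [sqrt(2)/2, sqrt(3)); t**(-8) on [sqrt(3), ∞)
the power substitution comes off first: t on [0, 1/2); 2*t on [1/2, 3); t**(-4) on [3, ∞)
split f at sqrt(2), 2*sqrt(3): ℳ[f](s) collects 3 kernel integrals
∫ over [0, sqrt(2)) of t**2/4·t^(s-1) joins the sum
piece [sqrt(2), 2*sqrt(3)): integrate t**2/2 against the kernel
the [2*sqrt(3), ∞) slice contributes ∫ 256/t**8·t^(s-1) dt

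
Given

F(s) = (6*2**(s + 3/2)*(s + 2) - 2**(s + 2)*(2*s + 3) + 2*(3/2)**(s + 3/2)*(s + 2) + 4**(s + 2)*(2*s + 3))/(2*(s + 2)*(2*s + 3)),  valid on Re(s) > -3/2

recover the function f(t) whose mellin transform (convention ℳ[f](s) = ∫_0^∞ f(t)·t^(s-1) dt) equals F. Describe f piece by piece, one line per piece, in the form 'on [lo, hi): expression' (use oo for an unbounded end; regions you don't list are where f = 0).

breakpoints 3/2, 2: one integral from each of the 3 segments
over [0, 3/2), the kernel integral of 2*t**(3/2) enters the sum
on [3/2, 2) integrate f = 3*t**(3/2)/2 against the kernel
between 2 and 4 the integrand is t**2/2·t^(s-1)

on [0, 3/2): 2*t**(3/2)
on [3/2, 2): 3*t**(3/2)/2
on [2, 4): t**2/2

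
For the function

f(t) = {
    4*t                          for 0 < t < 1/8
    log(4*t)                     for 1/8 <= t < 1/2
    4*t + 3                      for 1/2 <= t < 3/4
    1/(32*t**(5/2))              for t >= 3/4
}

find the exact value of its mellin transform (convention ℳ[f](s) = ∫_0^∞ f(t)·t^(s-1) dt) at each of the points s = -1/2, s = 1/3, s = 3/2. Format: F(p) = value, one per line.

F(-1/2) = sqrt(2)*(-486*log(2) + sqrt(2) + 648)/81
F(1/3) = -39*2**(2/3)/4 + 2**(1/3)*3**(5/6)/117 + 3*log(2)/2 + 3*2**(2/3)*log(2)/2 + 75/16 + 45*6**(1/3)/8
F(3/2) = sqrt(2)*(-1139 + 30*sqrt(2) + 270*log(2) + 864*sqrt(6))/1440

reversing the power substitution: 4*t**2 on [0, sqrt(2)/4); log(4*t**2) on [sqrt(2)/4, sqrt(2)/2); 4*t**2 + 3 on [sqrt(2)/2, sqrt(3)/2); …
reversing the common scale on t: t**2 on [0, sqrt(2)/2); log(t**2) on [sqrt(2)/2, sqrt(2)); t**2 + 3 on [sqrt(2), sqrt(3)); …
undo the power substitution: t on [0, 1/2); log(t) on [1/2, 2); t + 3 on [2, 3); …
summing 4 kernel integrals split by 1/8, 1/2, 3/4 yields ℳ[f](s)
on [0, 1/8): add ∫ 4*t·t^(s-1) dt
piece [1/8, 1/2): integrate log(4*t) against the kernel
piece [1/2, 3/4): integrate (4*t + 3) against the kernel
[3/4, ∞) adds the kernel integral of 1/(32*t**(5/2))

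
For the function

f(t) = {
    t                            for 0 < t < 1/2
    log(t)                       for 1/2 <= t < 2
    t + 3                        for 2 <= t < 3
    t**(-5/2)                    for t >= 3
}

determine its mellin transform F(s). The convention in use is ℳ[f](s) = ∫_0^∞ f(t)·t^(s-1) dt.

(-270*2**(2*s)*s**2*(2*s - 5) + 54*2**(2*s)*s*(s + 1)*(2*s - 5)*log(2) - 162*2**(2*s)*s*(2*s - 5) - 54*2**(2*s)*(s + 1)*(2*s - 5) - 4*sqrt(3)*6**s*s**2*(s + 1) + 324*6**s*s**2*(2*s - 5) + 162*6**s*s*(2*s - 5) + 27*s**2*(2*s - 5) + 54*s*(s + 1)*(2*s - 5)*log(2) + (2*s - 5)*(54*s + 54))/(54*2**s*s**2*(s + 1)*(2*s - 5))
  -1 < Re(s) < 5/2

treat the 4 regions marked off by 1/2, 2, 3 separately and sum
over [0, 1/2), the kernel integral of t enters the sum
∫ log(t)·t^(s-1) over [1/2, 2)
∫ over [2, 3) of (t + 3)·t^(s-1) joins the sum
segment 3 to ∞ holds t**(-5/2); add its integral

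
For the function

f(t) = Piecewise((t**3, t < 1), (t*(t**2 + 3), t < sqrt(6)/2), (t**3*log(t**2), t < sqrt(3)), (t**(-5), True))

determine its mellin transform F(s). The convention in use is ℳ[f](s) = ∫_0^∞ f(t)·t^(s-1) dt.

2**(-s/2 - 1/2)*(-162*2**(s/2 + 1/2)*(s/2 - 5/2)*(s/2 + 1/2)*(s + (s/2 + 1/2)**2 + 2) - 162*2**(s/2 + 1/2)*(s/2 - 5/2)*(s + (s/2 + 1/2)**2 + 2) - 81*3**(s/2 + 1/2)*(s/2 - 5/2)*(s/2 + 1/2)**2*(s/2 + 3/2)*log(3) + 81*3**(s/2 + 1/2)*(s/2 - 5/2)*(s/2 + 1/2)**2*(s/2 + 3/2)*log(2) - 81*3**(s/2 + 1/2)*(s/2 - 5/2)*(s/2 + 1/2)*(s/2 + 3/2)*log(3) + 81*3**(s/2 + 1/2)*(s/2 - 5/2)*(s/2 + 1/2)*(s/2 + 3/2)*log(2) + 81*3**(s/2 + 1/2)*(s/2 - 5/2)*(s/2 + 1/2)*(s/2 + 3/2) + 243*3**(s/2 + 1/2)*(s/2 - 5/2)*(s/2 + 1/2)*(s + (s/2 + 1/2)**2 + 2) + 162*3**(s/2 + 1/2)*(s/2 - 5/2)*(s + (s/2 + 1/2)**2 + 2) + 162*6**(s/2 + 1/2)*(s/2 - 5/2)*(s/2 + 1/2)**2*(s/2 + 3/2)*log(3) - 162*6**(s/2 + 1/2)*(s/2 - 5/2)*(s/2 + 1/2)*(s/2 + 3/2) + 162*6**(s/2 + 1/2)*(s/2 - 5/2)*(s/2 + 1/2)*(s/2 + 3/2)*log(3) - 2*6**(s/2 + 1/2)*(s/2 + 1/2)*(s/2 + 3/2)*(s + (s/2 + 1/2)**2 + 2))/(108*(s/2 - 5/2)*(s/2 + 1/2)*(s/2 + 3/2)*(s + (s/2 + 1/2)**2 + 2))
  -3 < Re(s) < 5

peel off the power substitution: t**(3/2) on [0, 1); sqrt(t)*(t + 3) on [1, 3/2); t**(3/2)*log(t) on [3/2, 3); …
remove the shared t-power first: t on [0, 1); t + 3 on [1, 3/2); t*log(t) on [3/2, 3); …
cuts at 1, sqrt(6)/2, sqrt(3): linearity sums the 4 kernel integrals
between 0 and 1 the integrand is t**3·t^(s-1)
piece [1, sqrt(6)/2): integrate t*(t**2 + 3) against the kernel
[sqrt(6)/2, sqrt(3)) adds the kernel integral of t**3*log(t**2)
over [sqrt(3), ∞), the kernel integral of t**(-5) enters the sum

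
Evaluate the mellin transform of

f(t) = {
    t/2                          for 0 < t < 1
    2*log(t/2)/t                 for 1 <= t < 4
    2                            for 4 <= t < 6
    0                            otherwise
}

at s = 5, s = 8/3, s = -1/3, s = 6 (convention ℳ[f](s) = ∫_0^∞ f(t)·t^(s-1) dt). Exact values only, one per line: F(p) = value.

peel off the common scale on t: t on [0, 1/2); log(t)/t on [1/2, 2); 2 on [2, 3)
the shared t-power comes off first: t**2 on [0, 1/2); log(t) on [1/2, 2); 2*t on [2, 3)
linearity at 1, 4 turns ℳ[f](s) into 3 summed integrals
[0, 1) adds the kernel integral of t/2
∫ over [1, 4) of 2*log(t/2)/t·t^(s-1) joins the sum
on [4, 6): add ∫ 2·t^(s-1) dt

F(5) = 257*log(2)/2 + 320281/120
F(8/3) = -744*2**(1/3)/25 + 6*log(2)/5 + 471/550 + 48*2**(1/3)*log(2)/5 + 27*6**(2/3)
F(-1/3) = -6**(2/3) - 3*log(2)/2 - 3*2**(1/3)*log(2)/16 + 15/8 + 183*2**(1/3)/64
F(6) = 410*log(2) + 14810143/1050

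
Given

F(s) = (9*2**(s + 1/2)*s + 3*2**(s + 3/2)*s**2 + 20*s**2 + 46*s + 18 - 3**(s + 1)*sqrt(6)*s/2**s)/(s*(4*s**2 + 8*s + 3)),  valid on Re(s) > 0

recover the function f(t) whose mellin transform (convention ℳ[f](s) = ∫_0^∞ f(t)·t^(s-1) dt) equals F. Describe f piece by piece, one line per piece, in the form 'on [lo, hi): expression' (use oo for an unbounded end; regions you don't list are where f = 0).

on [0, 1): 6
on [1, 3/2): t**(3/2)
on [3/2, 2): 3*sqrt(t)/2

treat the 3 regions marked off by 1, 3/2 separately and sum
segment [0, 1) carries 6; integrate it
the [1, 3/2) slice contributes ∫ t**(3/2)·t^(s-1) dt
[3/2, 2) adds the kernel integral of 3*sqrt(t)/2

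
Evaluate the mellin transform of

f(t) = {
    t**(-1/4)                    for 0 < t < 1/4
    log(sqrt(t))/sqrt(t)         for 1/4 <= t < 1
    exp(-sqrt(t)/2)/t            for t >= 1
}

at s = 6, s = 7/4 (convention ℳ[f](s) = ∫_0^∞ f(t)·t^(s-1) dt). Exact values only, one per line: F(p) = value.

undo the shared t-power: t**(3/4) on [0, 1/4); sqrt(t)*log(sqrt(t)) on [1/4, 1); exp(-sqrt(t)/2) on [1, ∞)
peel off the power substitution: t**(3/2) on [0, 1/2); t*log(t) on [1/2, 1); exp(-t/2) on [1, ∞)
cuts at 1/4, 1: linearity sums the 3 kernel integrals
segment 0 to 1/4 holds t**(-1/4); add its integral
segment 1/4 to 1 holds log(sqrt(t))/sqrt(t); add its integral
on [1, ∞): add ∫ exp(-sqrt(t)/2)/t·t^(s-1) dt

F(6) = -2047/123904 + sqrt(2)/23552 + log(2)/11264 + 1225293772*exp(-1/2)
F(7/4) = -71/300 + sqrt(2)/25 + sqrt(2)*log(2)/10 + 2*sqrt(2)*sqrt(pi)*erfc(sqrt(2)/2) + 4*exp(-1/2)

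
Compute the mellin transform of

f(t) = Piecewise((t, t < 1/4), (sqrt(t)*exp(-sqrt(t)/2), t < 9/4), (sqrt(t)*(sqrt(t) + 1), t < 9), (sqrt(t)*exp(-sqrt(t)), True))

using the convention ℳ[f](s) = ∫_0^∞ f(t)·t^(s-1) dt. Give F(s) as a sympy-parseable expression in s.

(16*2**(4*s)*(s + 1)*(2*s + 1)*uppergamma(2*s + 1, 1/4) - 16*2**(4*s)*(s + 1)*(2*s + 1)*uppergamma(2*s + 1, 3/4) + 8*2**(2*s)*(s + 1)*(2*s + 1)*uppergamma(2*s + 1, 3) - 15*3**(2*s)*(2*s + 1) - 6*3**(2*s) + 48*6**(2*s)*(2*s + 1) + 12*6**(2*s) + 2*s + 1)/(4*2**(2*s)*(s + 1)*(2*s + 1))
  Re(s) > -1

reversing the power substitution: t**2 on [0, 1/2); t*exp(-t/2) on [1/2, 3/2); t*(t + 1) on [3/2, 3); …
invert the shared t-power to get t on [0, 1/2); exp(-t/2) on [1/2, 3/2); t + 1 on [3/2, 3); …
slice at 1/4, 9/4, 9, transform all 4 pieces, and sum them
between 0 and 1/4 the integrand is t·t^(s-1)
∫ over [1/4, 9/4) of sqrt(t)*exp(-sqrt(t)/2)·t^(s-1) joins the sum
for t in [9/4, 9): the term is ∫ sqrt(t)*(sqrt(t) + 1)·t^(s-1)
for t in [9, ∞): the term is ∫ sqrt(t)*exp(-sqrt(t))·t^(s-1)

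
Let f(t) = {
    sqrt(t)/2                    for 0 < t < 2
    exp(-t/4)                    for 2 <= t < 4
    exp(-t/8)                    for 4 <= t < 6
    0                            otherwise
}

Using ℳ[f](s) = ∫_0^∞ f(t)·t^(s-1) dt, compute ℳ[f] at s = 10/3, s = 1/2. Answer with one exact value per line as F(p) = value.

F(10/3) = -1024*uppergamma(10/3, 3/4) - 64*2**(2/3)*uppergamma(10/3, 1) + 24*2**(5/6)/23 + 64*2**(2/3)*uppergamma(10/3, 1/2) + 1024*uppergamma(10/3, 1/2)
F(1/2) = -2*sqrt(2)*sqrt(pi)*erfc(sqrt(3)/2) - 2*sqrt(pi)*erfc(1) + 1 + 2*sqrt(pi)*erfc(sqrt(2)/2) + 2*sqrt(2)*sqrt(pi)*erfc(sqrt(2)/2)

the common scale on t comes off first: sqrt(2)*sqrt(t)/2 on [0, 1); exp(-t/2) on [1, 2); exp(-t/4) on [2, 3)
back out the common scale on t: sqrt(t) on [0, 1/2); exp(-t) on [1/2, 1); exp(-t/2) on [1, 3/2)
along the cuts 2, 4, ℳ[f](s) splits into 3 integrals
segment [0, 2) carries sqrt(t)/2; integrate it
segment [2, 4) carries exp(-t/4); integrate it
over [4, 6), the kernel integral of exp(-t/8) enters the sum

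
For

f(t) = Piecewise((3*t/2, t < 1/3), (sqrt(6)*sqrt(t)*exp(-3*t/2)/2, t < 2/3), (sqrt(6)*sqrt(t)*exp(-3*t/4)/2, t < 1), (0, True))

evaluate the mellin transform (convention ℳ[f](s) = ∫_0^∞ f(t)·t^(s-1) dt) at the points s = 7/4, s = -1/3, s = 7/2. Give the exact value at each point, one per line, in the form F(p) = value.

F(7/4) = 2*3**(1/4)*(-88*uppergamma(9/4, 3/4) - 11*2**(3/4)*uppergamma(9/4, 1) + 1 + 11*2**(3/4)*uppergamma(9/4, 1/2) + 88*uppergamma(9/4, 1/2))/99
F(-1/3) = 3**(1/3)*(-2*2**(5/6)*uppergamma(1/6, 3/4) - 2*2**(2/3)*uppergamma(1/6, 1) + 2*2**(2/3)*uppergamma(1/6, 1/2) + 2*2**(5/6)*uppergamma(1/6, 1/2) + 3)/4
F(7/2) = sqrt(6)*(-29052*exp(3/2) - 2304*exp(5/4) + sqrt(2)*exp(9/4) + 24174*exp(7/4))*exp(-9/4)/1458

back out the common scale on t: t/2 on [0, 1); sqrt(2)*sqrt(t)*exp(-t/2)/2 on [1, 2); sqrt(2)*sqrt(t)*exp(-t/4)/2 on [2, 3)
peel off the common scale on t: t on [0, 1/2); sqrt(t)*exp(-t) on [1/2, 1); sqrt(t)*exp(-t/2) on [1, 3/2)
strip the shared t-power: sqrt(t) on [0, 1/2); exp(-t) on [1/2, 1); exp(-t/2) on [1, 3/2)
the 3 pieces separated at 1/3, 2/3 each add one integral
∫ 3*t/2·t^(s-1) over [0, 1/3)
between 1/3 and 2/3 the integrand is sqrt(6)*sqrt(t)*exp(-3*t/2)/2·t^(s-1)
∫ over [2/3, 1) of sqrt(6)*sqrt(t)*exp(-3*t/4)/2·t^(s-1) joins the sum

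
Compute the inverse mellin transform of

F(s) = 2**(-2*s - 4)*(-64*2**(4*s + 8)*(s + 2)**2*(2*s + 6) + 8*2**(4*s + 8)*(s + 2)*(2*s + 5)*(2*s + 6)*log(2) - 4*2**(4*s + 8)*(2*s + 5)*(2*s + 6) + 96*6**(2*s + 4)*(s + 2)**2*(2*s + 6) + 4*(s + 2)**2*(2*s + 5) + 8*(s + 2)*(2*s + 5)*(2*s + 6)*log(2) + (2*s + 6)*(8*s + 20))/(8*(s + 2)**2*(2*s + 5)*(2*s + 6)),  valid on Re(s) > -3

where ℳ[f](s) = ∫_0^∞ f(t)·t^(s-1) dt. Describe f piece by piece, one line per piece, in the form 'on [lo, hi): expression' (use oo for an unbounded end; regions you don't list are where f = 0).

on [0, 1/4): t**3
on [1/4, 4): t**2*log(sqrt(t))
on [4, 9): 2*t**(5/2)

reversing the shared t-power: t on [0, 1/4); log(sqrt(t)) on [1/4, 4); 2*sqrt(t) on [4, 9)
strip the power substitution: t**2 on [0, 1/2); log(t) on [1/2, 2); 2*t on [2, 3)
decompose at 1/4, 4; ℳ[f](s) sums the 3 pieces' integrals
∫ over [0, 1/4) of t**3·t^(s-1) joins the sum
over [1/4, 4), the kernel integral of t**2*log(sqrt(t)) enters the sum
segment 4 to 9 holds 2*t**(5/2); add its integral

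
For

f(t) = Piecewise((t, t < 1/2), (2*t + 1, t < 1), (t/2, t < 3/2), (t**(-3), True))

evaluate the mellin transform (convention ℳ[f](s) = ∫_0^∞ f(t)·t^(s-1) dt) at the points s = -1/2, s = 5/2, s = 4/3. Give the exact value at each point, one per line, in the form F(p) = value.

split f at 1/2, 1, 3/2: ℳ[f](s) collects 4 kernel integrals
piece [0, 1/2): integrate t against the kernel
on [1/2, 1) integrate f = (2*t + 1) against the kernel
on [1, 3/2): add ∫ t/2·t^(s-1) dt
on [3/2, ∞): add ∫ t**(-3)·t^(s-1) dt

F(-1/2) = 1 + 599*sqrt(6)/1134 + sqrt(2)
F(5/2) = -19*sqrt(2)/280 + 29/35 + 305*sqrt(6)/336
F(4/3) = 2**(2/3)*(-405 + 629*3**(1/3) + 1170*2**(1/3))/1680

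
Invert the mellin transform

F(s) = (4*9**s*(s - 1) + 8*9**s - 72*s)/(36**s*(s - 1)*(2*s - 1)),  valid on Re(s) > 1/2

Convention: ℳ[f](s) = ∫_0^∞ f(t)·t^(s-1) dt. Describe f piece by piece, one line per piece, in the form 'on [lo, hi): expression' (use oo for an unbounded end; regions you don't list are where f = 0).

on [0, 1/36): 3/sqrt(t)
on [1/36, 1/4): (2 - 3*sqrt(t))/t

the shared t-power comes off first: 3*sqrt(t) on [0, 1/36); 2 - 3*sqrt(t) on [1/36, 1/4)
reversing the power substitution: 3*t on [0, 1/6); 2 - 3*t on [1/6, 1/2)
undo the common scale on t: t on [0, 1/2); 2 - t on [1/2, 3/2)
f breaks at 1/36 into 2 integrals to sum
[0, 1/36) adds the kernel integral of 3/sqrt(t)
between 1/36 and 1/4 the integrand is (2 - 3*sqrt(t))/t·t^(s-1)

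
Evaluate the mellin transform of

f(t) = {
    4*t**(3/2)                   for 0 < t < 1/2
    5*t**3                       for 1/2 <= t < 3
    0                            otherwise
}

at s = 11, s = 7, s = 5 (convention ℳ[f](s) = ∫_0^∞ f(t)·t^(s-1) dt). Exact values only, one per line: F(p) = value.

the 2 pieces separated at 1/2 each add one integral
segment [0, 1/2) carries 4*t**(3/2); integrate it
[1/2, 3) adds the kernel integral of 5*t**3

F(11) = sqrt(2)/25600 + 55974402925/32768
F(7) = sqrt(2)/1088 + 60466175/2048
F(5) = sqrt(2)/208 + 8398075/2048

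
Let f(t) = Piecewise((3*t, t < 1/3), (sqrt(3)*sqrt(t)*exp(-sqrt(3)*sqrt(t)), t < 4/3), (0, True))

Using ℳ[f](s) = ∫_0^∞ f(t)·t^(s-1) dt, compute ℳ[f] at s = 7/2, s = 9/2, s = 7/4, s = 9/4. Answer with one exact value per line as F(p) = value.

F(7/2) = 2*sqrt(3)*(-334800 + exp(2) + 123300*E)*exp(-2)/729
F(9/2) = 2*sqrt(3)*(-29493376 + exp(2) + 10850510*E)*exp(-2)/2673
F(7/4) = 3**(1/4)*(-9262*sqrt(2) + (-1155*sqrt(pi)*erfc(sqrt(2)) + 32 + 1155*sqrt(pi)*erfc(1))*exp(2) + 4642*E)*exp(-2)/792
F(9/4) = 3**(3/4)*(-105170*sqrt(2) + (-12285*sqrt(pi)*erfc(sqrt(2)) + 64 + 12285*sqrt(pi)*erfc(1))*exp(2) + 49790*E)*exp(-2)/5616

back out the common scale on t: t on [0, 1); sqrt(t)*exp(-sqrt(t)) on [1, 4)
undo the power substitution: t**2 on [0, 1); t*exp(-t) on [1, 2)
reversing the shared t-power: t on [0, 1); exp(-t) on [1, 2)
split f at 1/3: ℳ[f](s) collects 2 kernel integrals
piece [0, 1/3): integrate 3*t against the kernel
∫ sqrt(3)*sqrt(t)*exp(-sqrt(3)*sqrt(t))·t^(s-1) over [1/3, 4/3)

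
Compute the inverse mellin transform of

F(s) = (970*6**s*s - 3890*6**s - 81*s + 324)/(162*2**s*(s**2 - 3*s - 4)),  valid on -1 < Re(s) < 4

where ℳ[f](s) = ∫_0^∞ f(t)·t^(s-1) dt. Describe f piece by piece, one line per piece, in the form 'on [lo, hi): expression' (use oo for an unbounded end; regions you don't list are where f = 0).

summing 3 kernel integrals split by 1/2, 3 yields ℳ[f](s)
∫ over [0, 1/2) of t·t^(s-1) joins the sum
∫ over [1/2, 3) of 2*t·t^(s-1) joins the sum
over [3, ∞), the kernel integral of t**(-4) enters the sum

on [0, 1/2): t
on [1/2, 3): 2*t
on [3, oo): t**(-4)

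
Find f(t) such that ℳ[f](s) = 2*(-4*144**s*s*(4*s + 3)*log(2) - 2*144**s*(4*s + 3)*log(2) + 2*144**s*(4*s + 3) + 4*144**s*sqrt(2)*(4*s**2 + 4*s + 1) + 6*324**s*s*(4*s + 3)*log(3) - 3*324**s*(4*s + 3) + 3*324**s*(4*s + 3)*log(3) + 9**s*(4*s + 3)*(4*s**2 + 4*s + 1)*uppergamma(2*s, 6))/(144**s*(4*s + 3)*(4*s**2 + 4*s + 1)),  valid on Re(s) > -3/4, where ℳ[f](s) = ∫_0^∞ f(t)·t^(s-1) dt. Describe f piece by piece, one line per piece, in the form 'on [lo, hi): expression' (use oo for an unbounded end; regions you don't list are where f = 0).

on [0, 1): 2*sqrt(2)*t**(3/4)
on [1, 9/4): 2*sqrt(t)*log(2*sqrt(t))
on [9/4, oo): exp(-4*sqrt(t))

undo the power substitution: 2*sqrt(2)*t**(3/2) on [0, 1); 2*t*log(2*t) on [1, 3/2); exp(-4*t) on [3/2, ∞)
strip the common scale on t: t**(3/2) on [0, 2); t*log(t) on [2, 3); exp(-2*t) on [3, ∞)
cuts at 1, 9/4: linearity sums the 3 kernel integrals
for t in [0, 1): the term is ∫ 2*sqrt(2)*t**(3/4)·t^(s-1)
∫ 2*sqrt(t)*log(2*sqrt(t))·t^(s-1) over [1, 9/4)
on [9/4, ∞): add ∫ exp(-4*sqrt(t))·t^(s-1) dt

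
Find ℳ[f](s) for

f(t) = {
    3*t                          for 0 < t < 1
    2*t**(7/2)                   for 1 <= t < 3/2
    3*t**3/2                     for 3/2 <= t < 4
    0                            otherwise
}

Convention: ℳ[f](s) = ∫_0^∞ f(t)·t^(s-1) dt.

treat the 3 regions marked off by 1, 3/2 separately and sum
the [0, 1) slice contributes ∫ 3*t·t^(s-1) dt
the [1, 3/2) slice contributes ∫ 2*t**(7/2)·t^(s-1) dt
on [3/2, 4) integrate f = 3*t**3/2 against the kernel

(-3*(3/2)**(s + 3)*(s + 1)*(2*s + 7) + 8*(3/2)**(s + 7/2)*(s + 1)*(s + 3) + 3*4**(s + 3)*(s + 1)*(2*s + 7) - 8*(s + 1)*(s + 3) + 6*(s + 3)*(2*s + 7))/(2*(s + 1)*(s + 3)*(2*s + 7))
  Re(s) > -1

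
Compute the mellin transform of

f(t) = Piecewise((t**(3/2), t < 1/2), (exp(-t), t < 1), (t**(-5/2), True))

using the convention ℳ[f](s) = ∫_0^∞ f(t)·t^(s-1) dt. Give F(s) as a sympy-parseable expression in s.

cuts at 1/2, 1: linearity sums the 3 kernel integrals
on [0, 1/2) integrate f = t**(3/2) against the kernel
on [1/2, 1) integrate f = exp(-t) against the kernel
segment 1 to ∞ holds t**(-5/2); add its integral

(2*2**s*(2*s - 5)*(2*s + 3)*uppergamma(s, 1/2) - 2*2**s*(2*s - 5)*(2*s + 3)*uppergamma(s, 1) - 4*2**s*(2*s + 3) + sqrt(2)*(2*s - 5))/(2*2**s*(2*s - 5)*(2*s + 3))
  -3/2 < Re(s) < 5/2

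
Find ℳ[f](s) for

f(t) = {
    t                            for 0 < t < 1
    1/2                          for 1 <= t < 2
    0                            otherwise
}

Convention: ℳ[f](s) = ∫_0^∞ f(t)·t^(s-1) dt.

(2**s*(s + 1) + s - 1)/(2*s*(s + 1))
  Re(s) > -1

decompose at 1; ℳ[f](s) sums the 2 pieces' integrals
∫ over [0, 1) of t·t^(s-1) joins the sum
for t in [1, 2): the term is ∫ 1/2·t^(s-1)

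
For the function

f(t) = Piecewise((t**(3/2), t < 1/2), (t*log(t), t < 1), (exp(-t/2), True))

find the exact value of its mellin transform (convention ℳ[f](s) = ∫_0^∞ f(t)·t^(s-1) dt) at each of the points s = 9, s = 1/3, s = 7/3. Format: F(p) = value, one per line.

F(9) = -1023/102400 + sqrt(2)/21504 + log(2)/10240 + 34035938*exp(-1/2)
F(1/3) = 2**(2/3)*(-198*2**(1/3) + 48*sqrt(2) + 132*log(2) + 99 + 352*2**(2/3)*uppergamma(1/3, 1/2))/704
F(7/3) = 2**(2/3)*(-1656*2**(1/3) + 207 + 300*sqrt(2) + 690*log(2) + 73600*2**(2/3)*uppergamma(7/3, 1/2))/36800

cuts at 1/2, 1: linearity sums the 3 kernel integrals
segment 0 to 1/2 holds t**(3/2); add its integral
[1/2, 1) adds the kernel integral of t*log(t)
the [1, ∞) slice contributes ∫ exp(-t/2)·t^(s-1) dt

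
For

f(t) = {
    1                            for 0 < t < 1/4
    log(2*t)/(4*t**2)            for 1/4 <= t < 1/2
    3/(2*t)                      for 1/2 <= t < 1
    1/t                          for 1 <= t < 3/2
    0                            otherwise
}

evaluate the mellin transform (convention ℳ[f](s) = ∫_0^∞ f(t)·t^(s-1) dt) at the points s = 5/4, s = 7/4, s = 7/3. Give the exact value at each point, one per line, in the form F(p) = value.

remove the common scale on t first: 1 on [0, 1/2); log(t)/t**2 on [1/2, 1); 3/t on [1, 2); …
back out the shared t-power: t on [0, 1/2); log(t)/t on [1/2, 1); 3 on [1, 2); …
the 4 pieces separated at 1/4, 1/2, 1 each add one integral
piece [0, 1/4): integrate 1 against the kernel
on [1/4, 1/2): add ∫ log(2*t)/(4*t**2)·t^(s-1) dt
segment 1/2 to 1 holds 3/(2*t); add its integral
the [1, 3/2) slice contributes ∫ 1/t·t^(s-1) dt

F(5/4) = sqrt(2)*(-310*2**(1/4) - 60*log(2) + 89 + 90*sqrt(2) + 180*6**(1/4))/90
F(7/4) = sqrt(2)*(-210*2**(3/4) - 84*log(2) + 28*sqrt(2) + 28*6**(3/4) + 339)/84
F(7/3) = -45*2**(2/3)/32 + 3*2**(1/3)*log(2)/8 + 3/8 + 9*12**(1/3)/16 + 255*2**(1/3)/224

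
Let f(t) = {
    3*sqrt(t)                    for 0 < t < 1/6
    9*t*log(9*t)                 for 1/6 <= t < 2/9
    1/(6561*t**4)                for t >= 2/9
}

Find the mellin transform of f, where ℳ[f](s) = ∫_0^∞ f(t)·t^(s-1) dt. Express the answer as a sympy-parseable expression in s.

reversing the common scale on t: sqrt(3)*sqrt(t) on [0, 1/2); 3*t*log(3*t) on [1/2, 2/3); 1/(81*t**4) on [2/3, ∞)
invert the common scale on t to get sqrt(6)*sqrt(t)/2 on [0, 1); 3*t*log(3*t/2)/2 on [1, 4/3); 16/(81*t**4) on [4/3, ∞)
reversing the common scale on t: sqrt(t) on [0, 3/2); t*log(t) on [3/2, 2); t**(-4) on [2, ∞)
slice at 1/6, 2/9, transform all 3 pieces, and sum them
∫ over [0, 1/6) of 3*sqrt(t)·t^(s-1) joins the sum
for t in [1/6, 2/9): the term is ∫ 9*t*log(9*t)·t^(s-1)
on [2/9, ∞) integrate f = 1/(6561*t**4) against the kernel

(32*2**(2*s)*s*(s - 4)*(2*s + 1)*log(2) - 32*2**(2*s)*(s - 4)*(2*s + 1) + 32*2**(2*s)*(s - 4)*(2*s + 1)*log(2) + 3**s*s*(s - 4)*(2*s + 1)*(-24*log(3) + 24*log(2)) + 3**s*(s - 4)*(2*s + 1)*(-24*log(3) + 24*log(2)) + 24*3**s*(s - 4)*(2*s + 1) + 16*3**s*sqrt(6)*(s - 4)*(s**2 + 2*s + 1) - 4**s*(2*s + 1)*(s**2 + 2*s + 1))/(16*18**s*(s - 4)*(2*s + 1)*(s**2 + 2*s + 1))
  -1/2 < Re(s) < 4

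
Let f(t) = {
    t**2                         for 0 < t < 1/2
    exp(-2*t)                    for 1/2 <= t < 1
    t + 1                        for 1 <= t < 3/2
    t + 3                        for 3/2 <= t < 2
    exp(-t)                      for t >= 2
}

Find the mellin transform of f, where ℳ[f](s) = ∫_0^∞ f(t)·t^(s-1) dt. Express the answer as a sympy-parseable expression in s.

f breaks at 1/2, 1, 3/2, 2 into 5 integrals to sum
∫ over [0, 1/2) of t**2·t^(s-1) joins the sum
∫ exp(-2*t)·t^(s-1) over [1/2, 1)
[1, 3/2) adds the kernel integral of (t + 1)
segment [3/2, 2) carries (t + 3); integrate it
on [2, ∞) integrate f = exp(-t) against the kernel

(20*2**(2*s)*s*(s + 2) + 12*2**(2*s)*(s + 2) + 4*2**s*s*(s + 1)*(s + 2)*uppergamma(s, 2) - 8*2**s*s*(s + 2) - 4*2**s*(s + 2) - 8*3**s*s*(s + 2) - 8*3**s*(s + 2) + 4*s*(s + 1)*(s + 2)*uppergamma(s, 1) - 4*s*(s + 1)*(s + 2)*uppergamma(s, 2) + s*(s + 1))/(4*2**s*s*(s + 1)*(s + 2))
  Re(s) > -2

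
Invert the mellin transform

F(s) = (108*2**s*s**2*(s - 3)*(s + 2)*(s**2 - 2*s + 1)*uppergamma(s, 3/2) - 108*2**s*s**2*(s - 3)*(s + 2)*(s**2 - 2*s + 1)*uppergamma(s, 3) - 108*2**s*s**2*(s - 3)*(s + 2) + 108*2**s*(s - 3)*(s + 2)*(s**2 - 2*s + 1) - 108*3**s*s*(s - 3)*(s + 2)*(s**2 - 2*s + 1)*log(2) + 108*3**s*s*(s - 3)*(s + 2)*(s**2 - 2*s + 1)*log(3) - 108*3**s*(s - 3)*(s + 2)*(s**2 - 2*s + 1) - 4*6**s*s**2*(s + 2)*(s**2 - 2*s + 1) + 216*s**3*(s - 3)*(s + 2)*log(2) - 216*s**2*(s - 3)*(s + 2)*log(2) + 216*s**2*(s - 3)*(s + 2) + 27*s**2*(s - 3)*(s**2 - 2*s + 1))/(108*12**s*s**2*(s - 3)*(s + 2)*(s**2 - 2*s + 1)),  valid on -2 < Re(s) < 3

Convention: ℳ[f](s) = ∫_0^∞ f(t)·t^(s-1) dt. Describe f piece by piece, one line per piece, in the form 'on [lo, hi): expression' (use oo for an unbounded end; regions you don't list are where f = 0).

remove the common scale on t first: 9*t**2 on [0, 1/6); log(3*t)/(3*t) on [1/6, 1/3); log(3*t) on [1/3, 1/2); …
the common scale on t comes off first: t**2 on [0, 1/2); log(t)/t on [1/2, 1); log(t) on [1, 3/2); …
slice at 1/12, 1/6, 1/4, 1/2, transform all 5 pieces, and sum them
between 0 and 1/12 the integrand is 36*t**2·t^(s-1)
over [1/12, 1/6), the kernel integral of log(6*t)/(6*t) enters the sum
on [1/6, 1/4) integrate f = log(6*t) against the kernel
on [1/4, 1/2) integrate f = exp(-6*t) against the kernel
segment 1/2 to ∞ holds 1/(216*t**3); add its integral

on [0, 1/12): 36*t**2
on [1/12, 1/6): log(6*t)/(6*t)
on [1/6, 1/4): log(6*t)
on [1/4, 1/2): exp(-6*t)
on [1/2, oo): 1/(216*t**3)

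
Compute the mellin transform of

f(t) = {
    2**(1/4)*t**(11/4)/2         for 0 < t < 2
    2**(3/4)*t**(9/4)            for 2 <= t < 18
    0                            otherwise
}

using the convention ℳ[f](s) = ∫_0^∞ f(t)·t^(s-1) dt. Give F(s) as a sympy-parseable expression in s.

strip the shared t-power: 2**(1/4)*t**(3/4)/2 on [0, 2); 2**(3/4)*t**(1/4) on [2, 18)
undo the common scale on t: t**(3/4) on [0, 1); 2*t**(1/4) on [1, 9)
peel off the power substitution: t**(3/2) on [0, 1); 2*sqrt(t) on [1, 3)
the 2 pieces separated at 2 each add one integral
on [0, 2): add ∫ 2**(1/4)*t**(11/4)/2·t^(s-1) dt
∫ 2**(3/4)*t**(9/4)·t^(s-1) over [2, 18)

2**(s + 4)*(3**(2*s + 9/2)*(8*s + 22) - 4*s - 13)/((4*s + 9)*(4*s + 11))
  Re(s) > -11/4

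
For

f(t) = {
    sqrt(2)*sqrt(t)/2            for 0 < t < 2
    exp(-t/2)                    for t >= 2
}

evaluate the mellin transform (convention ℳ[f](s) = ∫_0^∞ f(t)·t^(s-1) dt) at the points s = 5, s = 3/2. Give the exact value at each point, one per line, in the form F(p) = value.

F(5) = 64/11 + 2080*exp(-1)
F(3/2) = sqrt(2)*(2 + E*(sqrt(pi)*erfc(1) + 1))*exp(-1)

strip the common scale on t: sqrt(t) on [0, 1); exp(-t) on [1, ∞)
along the cuts 2, ℳ[f](s) splits into 2 integrals
[0, 2) adds the kernel integral of sqrt(2)*sqrt(t)/2
for t in [2, ∞): the term is ∫ exp(-t/2)·t^(s-1)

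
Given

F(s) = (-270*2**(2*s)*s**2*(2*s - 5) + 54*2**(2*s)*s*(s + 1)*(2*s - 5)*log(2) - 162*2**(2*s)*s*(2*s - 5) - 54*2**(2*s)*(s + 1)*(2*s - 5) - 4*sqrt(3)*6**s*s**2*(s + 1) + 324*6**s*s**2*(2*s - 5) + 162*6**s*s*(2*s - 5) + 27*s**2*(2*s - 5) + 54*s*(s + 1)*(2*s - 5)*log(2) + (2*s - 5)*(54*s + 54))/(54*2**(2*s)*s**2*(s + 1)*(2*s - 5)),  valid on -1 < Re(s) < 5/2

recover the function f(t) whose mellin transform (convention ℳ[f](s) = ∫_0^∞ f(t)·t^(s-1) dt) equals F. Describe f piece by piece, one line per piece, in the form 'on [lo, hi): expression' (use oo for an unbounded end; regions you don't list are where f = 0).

on [0, 1/4): 2*t
on [1/4, 1): log(2*t)
on [1, 3/2): 2*t + 3
on [3/2, oo): sqrt(2)/(8*t**(5/2))

peel off the common scale on t: t on [0, 1/2); log(t) on [1/2, 2); t + 3 on [2, 3); …
breakpoints 1/4, 1, 3/2: one integral from each of the 4 segments
∫ 2*t·t^(s-1) over [0, 1/4)
between 1/4 and 1 the integrand is log(2*t)·t^(s-1)
[1, 3/2) adds the kernel integral of (2*t + 3)
for t in [3/2, ∞): the term is ∫ sqrt(2)/(8*t**(5/2))·t^(s-1)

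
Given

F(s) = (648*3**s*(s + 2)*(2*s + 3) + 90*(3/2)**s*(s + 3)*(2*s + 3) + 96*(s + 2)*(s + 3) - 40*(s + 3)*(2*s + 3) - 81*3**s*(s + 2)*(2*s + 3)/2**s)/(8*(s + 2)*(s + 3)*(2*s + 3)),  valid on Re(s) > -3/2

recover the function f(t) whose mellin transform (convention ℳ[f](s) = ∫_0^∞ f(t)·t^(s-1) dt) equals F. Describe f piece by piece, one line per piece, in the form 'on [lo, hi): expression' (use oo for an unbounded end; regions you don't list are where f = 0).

on [0, 1): 6*t**(3/2)
on [1, 3/2): 5*t**2
on [3/2, 3): 3*t**3

treat the 3 regions marked off by 1, 3/2 separately and sum
for t in [0, 1): the term is ∫ 6*t**(3/2)·t^(s-1)
the [1, 3/2) slice contributes ∫ 5*t**2·t^(s-1) dt
on [3/2, 3): add ∫ 3*t**3·t^(s-1) dt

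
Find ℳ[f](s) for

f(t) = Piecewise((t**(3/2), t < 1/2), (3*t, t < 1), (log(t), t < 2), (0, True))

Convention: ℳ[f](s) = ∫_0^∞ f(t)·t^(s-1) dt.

(-2*2**(2*s)*(s + 1)*(2*s + 3) + 6*2**s*s**2*(2*s + 3) + 2*2**s*(s + 1)*(2*s + 3) + 4**s*s*(s + 1)*(2*s + 3)*log(4) + sqrt(2)*s**2*(s + 1) - 3*s**2*(2*s + 3))/(2*2**s*s**2*(s + 1)*(2*s + 3))
  Re(s) > -3/2

integrate the 3 segments split at 1/2, 1, then add the results
on [0, 1/2) integrate f = t**(3/2) against the kernel
segment 1/2 to 1 holds 3*t; add its integral
∫ over [1, 2) of log(t)·t^(s-1) joins the sum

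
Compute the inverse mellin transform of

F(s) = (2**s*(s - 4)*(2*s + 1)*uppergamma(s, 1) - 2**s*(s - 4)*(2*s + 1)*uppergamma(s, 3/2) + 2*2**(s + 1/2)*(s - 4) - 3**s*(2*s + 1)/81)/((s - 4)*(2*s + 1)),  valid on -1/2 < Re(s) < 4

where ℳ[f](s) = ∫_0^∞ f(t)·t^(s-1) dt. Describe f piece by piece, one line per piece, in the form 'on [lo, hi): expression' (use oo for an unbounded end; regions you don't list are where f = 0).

on [0, 2): sqrt(t)
on [2, 3): exp(-t/2)
on [3, oo): t**(-4)

integrate the 3 segments split at 2, 3, then add the results
piece [0, 2): integrate sqrt(t) against the kernel
over [2, 3), the kernel integral of exp(-t/2) enters the sum
∫ t**(-4)·t^(s-1) over [3, ∞)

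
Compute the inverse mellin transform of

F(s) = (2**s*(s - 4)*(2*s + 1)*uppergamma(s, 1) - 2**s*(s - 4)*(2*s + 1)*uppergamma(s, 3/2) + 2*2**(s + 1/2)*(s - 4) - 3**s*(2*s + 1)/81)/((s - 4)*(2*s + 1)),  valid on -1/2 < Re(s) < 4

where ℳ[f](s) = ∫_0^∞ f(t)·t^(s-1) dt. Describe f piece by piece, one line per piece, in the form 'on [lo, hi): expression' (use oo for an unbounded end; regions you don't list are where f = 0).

on [0, 2): sqrt(t)
on [2, 3): exp(-t/2)
on [3, oo): t**(-4)

along the cuts 2, 3, ℳ[f](s) splits into 3 integrals
the [0, 2) slice contributes ∫ sqrt(t)·t^(s-1) dt
over [2, 3), the kernel integral of exp(-t/2) enters the sum
∫ over [3, ∞) of t**(-4)·t^(s-1) joins the sum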